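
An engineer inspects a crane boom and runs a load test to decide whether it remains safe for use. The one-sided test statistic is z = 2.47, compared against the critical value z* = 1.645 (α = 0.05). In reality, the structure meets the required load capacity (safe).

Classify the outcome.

Type I error

The conventional null hypothesis is that the structure meets the required load capacity (safe).
Since z = 2.47 > z* = 1.645, H₀ is rejected.
H₀ is true (actually the structure meets the required load capacity (safe)).
Rejecting a true H₀ is a Type I error.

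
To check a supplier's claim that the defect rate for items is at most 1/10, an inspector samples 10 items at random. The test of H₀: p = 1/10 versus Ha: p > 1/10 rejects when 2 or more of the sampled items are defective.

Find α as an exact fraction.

2639010709/10000000000

Under H₀, K ~ Binomial(10, 1/10); the Type I error rate is P(K ≥ 2).
α = 1 − P(K ≤ 1) = 1 − 7360989291/10000000000 = 2639010709/10000000000.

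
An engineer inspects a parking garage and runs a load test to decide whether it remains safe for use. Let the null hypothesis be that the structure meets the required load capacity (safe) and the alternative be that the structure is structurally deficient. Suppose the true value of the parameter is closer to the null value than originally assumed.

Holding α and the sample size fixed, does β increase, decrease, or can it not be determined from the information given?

When the true parameter is near the null value, the test has a harder time distinguishing Ha from H₀.

It increases.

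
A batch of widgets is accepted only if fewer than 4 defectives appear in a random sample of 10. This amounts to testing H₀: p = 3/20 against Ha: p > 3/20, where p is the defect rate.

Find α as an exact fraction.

127922685129/2560000000000

The significance level is the probability, assuming p = 3/20, of seeing 4 or more defectives in 10 draws.
Computing the lower-tail complement: 1 − 2432077314871/2560000000000 = 127922685129/2560000000000.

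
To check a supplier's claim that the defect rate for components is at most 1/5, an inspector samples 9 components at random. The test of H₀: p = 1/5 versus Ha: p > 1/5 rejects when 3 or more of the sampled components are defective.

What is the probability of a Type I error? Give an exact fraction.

511333/1953125

The significance level is the probability, assuming p = 1/5, of seeing 3 or more defectives in 9 draws.
Via the complement, α = 1 − Σ_{j=0}^{2} C(9,j)(1/5)^j(4/5)^{9-j} = 511333/1953125.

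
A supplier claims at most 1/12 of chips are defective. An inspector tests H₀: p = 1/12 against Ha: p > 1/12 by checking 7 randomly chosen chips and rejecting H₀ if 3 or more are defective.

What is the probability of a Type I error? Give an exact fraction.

187213/11943936

α = P(reject H₀ | H₀ true) = P(S ≥ 3 | p = 1/12), S ~ Binomial(7, 1/12).
Computing the lower-tail complement: 1 − 11756723/11943936 = 187213/11943936.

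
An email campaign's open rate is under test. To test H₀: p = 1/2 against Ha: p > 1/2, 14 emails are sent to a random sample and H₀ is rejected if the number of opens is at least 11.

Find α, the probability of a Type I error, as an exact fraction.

235/8192

α = P(reject H₀ | H₀ true) = P(X ≥ 11 | p = 1/2), with X ~ Binomial(14, 1/2).
P(X ≥ 11) = [C(14,11) + C(14,12) + C(14,13) + C(14,14)] / 2^14 = (364 + 91 + 14 + 1) / 16384 = 470/16384 = 235/8192.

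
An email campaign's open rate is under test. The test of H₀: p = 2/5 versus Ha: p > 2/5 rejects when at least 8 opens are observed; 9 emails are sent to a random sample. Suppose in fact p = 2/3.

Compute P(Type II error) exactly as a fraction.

A Type II error is failing to reject when Ha holds: with p = 2/3, β = P(Y ≤ 7).
Equivalently, β = 1 − P(Y ≥ 8) = 16867/19683.

16867/19683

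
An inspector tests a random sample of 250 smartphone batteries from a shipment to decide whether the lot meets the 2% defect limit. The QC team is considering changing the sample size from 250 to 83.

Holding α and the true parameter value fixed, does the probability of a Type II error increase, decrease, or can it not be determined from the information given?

Reducing n widens both sampling distributions, so the test has less ability to distinguish Ha from H₀.

It increases.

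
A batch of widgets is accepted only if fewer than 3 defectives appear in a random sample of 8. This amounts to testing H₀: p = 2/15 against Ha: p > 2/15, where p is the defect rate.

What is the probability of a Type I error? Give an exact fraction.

α = P(reject H₀ | H₀ true) = P(S ≥ 3 | p = 2/15), S ~ Binomial(8, 2/15).
Computing the lower-tail complement: 1 − 786769867/854296875 = 67527008/854296875.

67527008/854296875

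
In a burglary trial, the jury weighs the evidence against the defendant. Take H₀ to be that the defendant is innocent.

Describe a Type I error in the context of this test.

A Type I error would mean concluding that the defendant is guilty when in fact the defendant is innocent.

A Type I error is rejecting H₀ when H₀ is true.
Here that means convicting the defendant when actually the defendant is innocent.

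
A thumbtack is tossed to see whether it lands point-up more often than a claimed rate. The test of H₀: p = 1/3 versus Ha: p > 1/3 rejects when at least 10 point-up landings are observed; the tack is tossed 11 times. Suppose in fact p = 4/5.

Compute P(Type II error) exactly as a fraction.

A Type II error is failing to reject when Ha holds: with p = 4/5, β = P(K ≤ 9).
Adding the binomial probabilities P(K=0)+…+P(K=9) at p = 4/5 gives 6619897/9765625.

6619897/9765625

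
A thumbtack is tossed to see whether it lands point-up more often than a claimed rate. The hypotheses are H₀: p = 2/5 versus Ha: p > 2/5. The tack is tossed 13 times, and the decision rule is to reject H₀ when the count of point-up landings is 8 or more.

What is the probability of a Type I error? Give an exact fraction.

The Type I error probability is α = P(S ≥ 8) computed under H₀, where S ~ Binomial(13, 2/5).
P(S ≥ 8) = Σ_{j=8}^{13} C(13,j)·(2/5)^j·(3/5)^{13-j} = 119227136/1220703125.

119227136/1220703125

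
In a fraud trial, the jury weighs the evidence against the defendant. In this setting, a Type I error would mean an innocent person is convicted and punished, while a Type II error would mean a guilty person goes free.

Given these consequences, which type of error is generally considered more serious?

Type I error

The Type I consequence (an innocent person is convicted and punished) is more severe than the Type II consequence (a guilty person goes free).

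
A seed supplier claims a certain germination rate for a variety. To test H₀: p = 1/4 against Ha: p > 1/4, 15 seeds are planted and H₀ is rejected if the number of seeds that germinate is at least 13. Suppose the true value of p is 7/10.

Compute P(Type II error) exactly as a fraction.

873172285377237/1000000000000000

A Type II error is failing to reject when Ha holds: with p = 7/10, β = P(S ≤ 12).
Adding the binomial probabilities P(S=0)+…+P(S=12) at p = 7/10 gives 873172285377237/1000000000000000.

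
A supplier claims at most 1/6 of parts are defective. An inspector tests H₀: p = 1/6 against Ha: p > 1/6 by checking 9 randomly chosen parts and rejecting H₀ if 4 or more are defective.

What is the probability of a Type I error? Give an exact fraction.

α = P(reject H₀ | H₀ true) = P(Y ≥ 4 | p = 1/6), Y ~ Binomial(9, 1/6).
α = 1 − P(Y ≤ 3) = 1 − 4796875/5038848 = 241973/5038848.

241973/5038848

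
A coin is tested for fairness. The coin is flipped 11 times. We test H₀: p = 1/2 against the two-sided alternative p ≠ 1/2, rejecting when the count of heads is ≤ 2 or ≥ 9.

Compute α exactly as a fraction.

The significance level is the null-hypothesis probability of the rejection region {≤2} ∪ {≥9}.
By symmetry, α = 2·P(S ≤ 2) = 2·(1 + 11 + 55)/2048 = 134/2048 = 67/1024.

67/1024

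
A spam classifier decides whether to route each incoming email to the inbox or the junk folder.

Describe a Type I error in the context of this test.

A Type I error would mean concluding that the message is spam when in fact the message is legitimate (not spam).

With the conventional null hypothesis that the message is legitimate (not spam):
A Type I error is rejecting H₀ when H₀ is true.
Here that means sending the message to the spam folder when actually the message is legitimate (not spam).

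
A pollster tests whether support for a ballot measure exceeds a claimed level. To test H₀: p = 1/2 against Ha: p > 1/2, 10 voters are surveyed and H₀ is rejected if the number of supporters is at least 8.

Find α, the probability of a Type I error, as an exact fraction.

7/128

α = P(reject H₀ | H₀ true) = P(Y ≥ 8 | p = 1/2), with Y ~ Binomial(10, 1/2).
Summing the upper tail: (45 + 10 + 1) / 2^10 = 56/1024 = 7/128.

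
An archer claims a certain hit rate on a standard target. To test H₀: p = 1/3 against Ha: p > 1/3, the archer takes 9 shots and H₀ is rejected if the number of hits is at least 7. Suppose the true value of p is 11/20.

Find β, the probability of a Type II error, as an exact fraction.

54431799039/64000000000

A Type II error is failing to reject when Ha holds: with p = 11/20, β = P(K ≤ 6).
Summing C(9,j)·(11/20)^j·(9/20)^{9-j} for j = 0..6 gives 54431799039/64000000000.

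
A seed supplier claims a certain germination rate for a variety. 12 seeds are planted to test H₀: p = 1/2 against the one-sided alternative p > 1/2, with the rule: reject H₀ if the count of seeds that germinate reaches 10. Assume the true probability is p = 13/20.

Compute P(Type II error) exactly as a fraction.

695265215827749/819200000000000

Under the alternative p = 13/20, K ~ Binomial(12, 13/20); β is the probability the test does not reject, P(K < 10).
Equivalently, β = 1 − P(K ≥ 10) = 695265215827749/819200000000000.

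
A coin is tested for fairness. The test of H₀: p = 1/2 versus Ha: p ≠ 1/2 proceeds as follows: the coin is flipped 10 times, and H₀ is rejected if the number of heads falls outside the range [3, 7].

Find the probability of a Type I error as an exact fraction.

α = P(K ≤ 2 or K ≥ 8 | p = 1/2), K ~ Binomial(10, 1/2).
The two tails are symmetric, so α = 2·(1 + 10 + 45)/2^10 = 112/1024 = 7/64.

7/64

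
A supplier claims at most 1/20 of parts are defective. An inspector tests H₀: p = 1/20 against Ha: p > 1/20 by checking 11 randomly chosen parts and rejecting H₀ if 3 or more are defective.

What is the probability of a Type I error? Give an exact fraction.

α = P(reject H₀ | H₀ true) = P(S ≥ 3 | p = 1/20), S ~ Binomial(11, 1/20).
Via the complement, α = 1 − Σ_{j=0}^{2} C(11,j)(1/20)^j(19/20)^{11-j} = 4992302221/327680000000.

4992302221/327680000000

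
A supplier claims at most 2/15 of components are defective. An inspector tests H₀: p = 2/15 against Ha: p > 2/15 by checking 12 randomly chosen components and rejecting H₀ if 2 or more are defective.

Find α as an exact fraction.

α = P(reject H₀ | H₀ true) = P(K ≥ 2 | p = 2/15), K ~ Binomial(12, 2/15).
Computing the lower-tail complement: 1 − 66309934579369/129746337890625 = 63436403311256/129746337890625.

63436403311256/129746337890625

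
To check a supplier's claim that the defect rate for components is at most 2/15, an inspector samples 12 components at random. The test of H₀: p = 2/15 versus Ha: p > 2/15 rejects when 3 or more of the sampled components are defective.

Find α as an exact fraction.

5408352292624/25949267578125

The significance level is the probability, assuming p = 2/15, of seeing 3 or more defectives in 12 draws.
Computing the lower-tail complement: 1 − 20540915285501/25949267578125 = 5408352292624/25949267578125.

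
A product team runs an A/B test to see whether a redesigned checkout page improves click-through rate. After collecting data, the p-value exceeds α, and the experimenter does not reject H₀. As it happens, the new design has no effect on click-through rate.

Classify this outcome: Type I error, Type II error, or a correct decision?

No error — this is a correct decision.

The conventional null hypothesis here is that the new design has no effect on click-through rate.
The test retained a true H₀ — the decision matches the true state.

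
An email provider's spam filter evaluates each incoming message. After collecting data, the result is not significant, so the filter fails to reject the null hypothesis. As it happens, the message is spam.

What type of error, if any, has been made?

Type II error

The conventional null hypothesis here is that the message is legitimate (not spam).
H₀ was not rejected, but H₀ is actually false.
Failing to reject a false null hypothesis is a Type II error (false negative).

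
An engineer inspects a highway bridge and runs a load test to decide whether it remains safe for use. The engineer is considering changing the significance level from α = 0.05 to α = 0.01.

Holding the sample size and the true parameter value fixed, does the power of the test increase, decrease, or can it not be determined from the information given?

It decreases.

Tightening α shrinks the rejection region. When Ha holds, fewer sample outcomes clear the stricter threshold, so more fall in the acceptance region.
Since power = 1 − β and β increases, power decreases.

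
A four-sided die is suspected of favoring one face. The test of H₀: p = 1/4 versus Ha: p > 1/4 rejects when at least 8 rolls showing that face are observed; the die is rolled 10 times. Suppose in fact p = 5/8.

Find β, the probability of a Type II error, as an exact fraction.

Under the alternative p = 5/8, K ~ Binomial(10, 5/8); β is the probability the test does not reject, P(K < 8).
Summing C(10,j)·(5/8)^j·(3/8)^{10-j} for j = 0..7 gives 211794831/268435456.

211794831/268435456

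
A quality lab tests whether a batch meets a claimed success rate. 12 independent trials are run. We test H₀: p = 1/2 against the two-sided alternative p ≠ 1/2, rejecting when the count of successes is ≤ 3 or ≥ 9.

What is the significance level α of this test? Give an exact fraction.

Under H₀, Y ~ Binomial(12, 1/2); α is the probability of landing in either tail, P(Y ≤ 3) + P(Y ≥ 9).
The two tails are symmetric, so α = 2·(1 + 12 + 66 + 220)/2^12 = 598/4096 = 299/2048.

299/2048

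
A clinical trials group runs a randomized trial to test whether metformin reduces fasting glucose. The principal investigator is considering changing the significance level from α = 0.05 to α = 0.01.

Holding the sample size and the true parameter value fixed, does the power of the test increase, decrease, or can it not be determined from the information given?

Tightening α shrinks the rejection region. When Ha holds, fewer sample outcomes clear the stricter threshold, so more fall in the acceptance region.
Since power = 1 − β and β increases, power decreases.

It decreases.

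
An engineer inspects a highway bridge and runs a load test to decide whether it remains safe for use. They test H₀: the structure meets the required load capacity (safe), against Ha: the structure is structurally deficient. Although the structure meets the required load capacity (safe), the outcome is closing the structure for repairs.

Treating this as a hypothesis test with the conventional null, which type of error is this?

Type I error

'Closing the structure for repairs' corresponds to rejecting H₀.
H₀ was rejected but H₀ is true — a Type I error (false positive).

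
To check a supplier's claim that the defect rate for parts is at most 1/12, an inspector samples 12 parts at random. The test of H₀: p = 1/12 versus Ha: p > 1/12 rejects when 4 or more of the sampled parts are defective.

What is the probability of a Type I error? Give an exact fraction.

41104502839/2972033482752

The significance level is the probability, assuming p = 1/12, of seeing 4 or more defectives in 12 draws.
Via the complement, α = 1 − Σ_{j=0}^{3} C(12,j)(1/12)^j(11/12)^{12-j} = 41104502839/2972033482752.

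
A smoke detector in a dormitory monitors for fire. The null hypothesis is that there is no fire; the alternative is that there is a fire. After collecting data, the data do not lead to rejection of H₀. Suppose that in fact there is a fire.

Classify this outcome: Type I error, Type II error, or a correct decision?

H₀ was not rejected, but H₀ is actually false.
Failing to reject a false null hypothesis is a Type II error (false negative).

Type II error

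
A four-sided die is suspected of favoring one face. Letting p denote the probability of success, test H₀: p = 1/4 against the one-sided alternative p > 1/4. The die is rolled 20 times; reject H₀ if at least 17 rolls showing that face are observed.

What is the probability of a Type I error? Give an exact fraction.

Under H₀, K ~ Binomial(20, 1/4), and α = P(K ≥ 17).
Summing C(20,j)(1/4)^j(3/4)^{20−j} for j = 17,…,20 gives 32551/1099511627776.

32551/1099511627776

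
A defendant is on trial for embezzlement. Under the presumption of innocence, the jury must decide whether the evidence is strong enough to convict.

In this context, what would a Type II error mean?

With the conventional null hypothesis that the defendant is innocent:
A Type II error is failing to reject H₀ when H₀ is false.
Here that means acquitting the defendant when actually the defendant is guilty.

A Type II error would mean concluding that the defendant is innocent (or at least failing to establish that the defendant is guilty) when in fact the defendant is guilty.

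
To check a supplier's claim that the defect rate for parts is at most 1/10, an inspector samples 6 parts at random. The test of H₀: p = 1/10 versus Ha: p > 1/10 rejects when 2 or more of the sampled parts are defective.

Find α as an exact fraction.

22853/200000

The significance level is the probability, assuming p = 1/10, of seeing 2 or more defectives in 6 draws.
Via the complement, α = 1 − Σ_{j=0}^{1} C(6,j)(1/10)^j(9/10)^{6-j} = 22853/200000.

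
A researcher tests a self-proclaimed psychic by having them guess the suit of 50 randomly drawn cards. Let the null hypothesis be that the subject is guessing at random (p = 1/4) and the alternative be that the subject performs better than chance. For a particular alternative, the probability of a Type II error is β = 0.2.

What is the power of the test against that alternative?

Power = 1 − β = 1 − 0.2 = 0.8.

0.8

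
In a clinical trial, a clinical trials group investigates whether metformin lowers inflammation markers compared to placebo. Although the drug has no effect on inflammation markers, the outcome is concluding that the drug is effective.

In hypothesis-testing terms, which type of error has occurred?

The null hypothesis here is that the drug has no effect on inflammation markers.
'Concluding that the drug is effective' corresponds to rejecting H₀.
H₀ was rejected but H₀ is true — a Type I error (false positive).

Type I error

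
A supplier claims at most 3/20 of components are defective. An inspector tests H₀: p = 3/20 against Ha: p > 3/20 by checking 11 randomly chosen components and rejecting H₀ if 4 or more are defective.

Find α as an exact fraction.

355557667797/5120000000000

The significance level is the probability, assuming p = 3/20, of seeing 4 or more defectives in 11 draws.
Via the complement, α = 1 − Σ_{j=0}^{3} C(11,j)(3/20)^j(17/20)^{11-j} = 355557667797/5120000000000.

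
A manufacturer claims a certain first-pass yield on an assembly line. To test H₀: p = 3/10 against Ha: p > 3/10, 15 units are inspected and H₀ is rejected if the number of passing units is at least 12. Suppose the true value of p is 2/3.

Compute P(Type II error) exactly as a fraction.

11346539/14348907

β = P(fail to reject H₀ | Ha true) = P(S ≤ 11 | p = 2/3), S ~ Binomial(15, 2/3).
Adding the binomial probabilities P(S=0)+…+P(S=11) at p = 2/3 gives 11346539/14348907.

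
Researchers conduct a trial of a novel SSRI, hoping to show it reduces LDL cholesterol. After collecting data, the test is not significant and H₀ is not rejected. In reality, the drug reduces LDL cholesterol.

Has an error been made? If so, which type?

Type II error

The conventional null hypothesis here is that the drug has no effect on LDL cholesterol.
H₀ was not rejected, but H₀ is actually false.
Failing to reject a false null hypothesis is a Type II error (false negative).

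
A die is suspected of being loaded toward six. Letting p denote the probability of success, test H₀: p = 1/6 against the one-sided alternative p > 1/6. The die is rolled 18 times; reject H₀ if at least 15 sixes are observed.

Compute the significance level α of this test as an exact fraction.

Under H₀, K ~ Binomial(18, 1/6), and α = P(K ≥ 15).
P(K ≥ 15) = Σ_{j=15}^{18} C(18,j)·(1/6)^j·(5/6)^{18-j} = 26479/25389989167104.

26479/25389989167104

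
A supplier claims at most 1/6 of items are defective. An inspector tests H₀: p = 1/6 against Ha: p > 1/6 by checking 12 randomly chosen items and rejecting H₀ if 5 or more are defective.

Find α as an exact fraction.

α = P(reject H₀ | H₀ true) = P(Y ≥ 5 | p = 1/6), Y ~ Binomial(12, 1/6).
α = 1 − P(Y ≤ 4) = 1 − 349609375/362797056 = 13187681/362797056.

13187681/362797056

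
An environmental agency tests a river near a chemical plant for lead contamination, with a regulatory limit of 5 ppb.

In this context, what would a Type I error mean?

A Type I error would mean concluding that the lead concentration exceeds 5 ppb when in fact the lead concentration is at or below 5 ppb (safe).

With the conventional null hypothesis that the lead concentration is at or below 5 ppb (safe):
A Type I error is rejecting H₀ when H₀ is true.
Here that means declaring the site contaminated and ordering remediation when actually the lead concentration is at or below 5 ppb (safe).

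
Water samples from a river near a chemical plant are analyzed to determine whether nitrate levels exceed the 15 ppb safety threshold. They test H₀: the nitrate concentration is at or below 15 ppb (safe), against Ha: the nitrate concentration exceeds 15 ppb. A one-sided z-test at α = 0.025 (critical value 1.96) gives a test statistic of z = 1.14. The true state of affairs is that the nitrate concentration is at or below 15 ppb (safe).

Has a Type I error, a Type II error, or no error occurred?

Since z = 1.14 ≤ z* = 1.96, H₀ is not rejected.
H₀ is true (actually the nitrate concentration is at or below 15 ppb (safe)).
The decision matches the true state — no error.

No error (correct decision).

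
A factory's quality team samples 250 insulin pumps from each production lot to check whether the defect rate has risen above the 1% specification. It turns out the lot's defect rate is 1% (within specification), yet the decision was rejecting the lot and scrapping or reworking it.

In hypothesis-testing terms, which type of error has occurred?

Type I error

The null hypothesis here is that the lot's defect rate is 1% (within specification).
'Rejecting the lot and scrapping or reworking it' corresponds to rejecting H₀.
H₀ was rejected but H₀ is true — a Type I error (false positive).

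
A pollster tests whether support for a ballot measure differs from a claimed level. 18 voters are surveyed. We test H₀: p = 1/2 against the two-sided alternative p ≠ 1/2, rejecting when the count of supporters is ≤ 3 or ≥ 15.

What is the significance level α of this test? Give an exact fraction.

247/32768

α = P(S ≤ 3 or S ≥ 15 | p = 1/2), S ~ Binomial(18, 1/2).
By symmetry, α = 2·P(S ≤ 3) = 2·(1 + 18 + 153 + 816)/262144 = 1976/262144 = 247/32768.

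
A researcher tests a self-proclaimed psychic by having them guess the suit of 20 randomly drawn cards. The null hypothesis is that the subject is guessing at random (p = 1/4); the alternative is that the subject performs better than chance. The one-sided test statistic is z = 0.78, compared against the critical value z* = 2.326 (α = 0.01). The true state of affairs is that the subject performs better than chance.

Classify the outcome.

Type II error

Since z = 0.78 ≤ z* = 2.326, H₀ is not rejected.
H₀ is false (actually the subject performs better than chance).
Failing to reject a false H₀ is a Type II error.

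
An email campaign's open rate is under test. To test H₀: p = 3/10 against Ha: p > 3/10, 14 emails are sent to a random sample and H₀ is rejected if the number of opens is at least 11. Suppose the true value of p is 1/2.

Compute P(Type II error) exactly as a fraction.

7957/8192

β = P(fail to reject H₀ | Ha true) = P(S ≤ 10 | p = 1/2), S ~ Binomial(14, 1/2).
Summing C(14,j)·(1/2)^j·(1/2)^{14-j} for j = 0..10 gives 7957/8192.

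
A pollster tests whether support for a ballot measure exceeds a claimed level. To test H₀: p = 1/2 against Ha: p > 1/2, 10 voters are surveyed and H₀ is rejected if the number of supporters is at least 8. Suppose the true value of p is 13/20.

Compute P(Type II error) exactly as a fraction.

1890285078059/2560000000000

A Type II error is failing to reject when Ha holds: with p = 13/20, β = P(K ≤ 7).
Summing C(10,j)·(13/20)^j·(7/20)^{10-j} for j = 0..7 gives 1890285078059/2560000000000.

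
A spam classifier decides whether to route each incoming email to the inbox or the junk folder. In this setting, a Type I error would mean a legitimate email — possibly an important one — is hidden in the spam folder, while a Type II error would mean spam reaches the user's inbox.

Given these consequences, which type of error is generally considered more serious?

The Type I consequence (a legitimate email — possibly an important one — is hidden in the spam folder) is more severe than the Type II consequence (spam reaches the user's inbox).

Type I error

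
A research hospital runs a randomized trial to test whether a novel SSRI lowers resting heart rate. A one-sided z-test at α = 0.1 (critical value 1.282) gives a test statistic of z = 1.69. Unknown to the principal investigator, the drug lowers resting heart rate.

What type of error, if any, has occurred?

The conventional null hypothesis is that the drug has no effect on resting heart rate.
Since z = 1.69 > z* = 1.282, H₀ is rejected.
H₀ is false (actually the drug lowers resting heart rate).
The decision matches the true state — no error.

Neither — the decision is correct.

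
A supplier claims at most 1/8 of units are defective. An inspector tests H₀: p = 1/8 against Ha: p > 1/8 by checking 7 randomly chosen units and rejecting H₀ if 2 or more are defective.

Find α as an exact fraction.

225033/1048576

α = P(reject H₀ | H₀ true) = P(Y ≥ 2 | p = 1/8), Y ~ Binomial(7, 1/8).
Via the complement, α = 1 − Σ_{j=0}^{1} C(7,j)(1/8)^j(7/8)^{7-j} = 225033/1048576.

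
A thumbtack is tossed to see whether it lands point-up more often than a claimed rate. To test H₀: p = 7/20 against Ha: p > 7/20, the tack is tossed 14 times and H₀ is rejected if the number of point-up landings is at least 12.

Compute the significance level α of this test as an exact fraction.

Under H₀, K ~ Binomial(14, 7/20), and α = P(K ≥ 12).
P(K ≥ 12) = Σ_{j=12}^{14} C(14,j)·(7/20)^j·(13/20)^{14-j} = 115588589415551/819200000000000000.

115588589415551/819200000000000000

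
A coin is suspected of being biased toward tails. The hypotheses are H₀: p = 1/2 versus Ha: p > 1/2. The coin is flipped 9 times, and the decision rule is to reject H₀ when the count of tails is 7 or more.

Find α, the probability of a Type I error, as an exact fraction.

The Type I error probability is α = P(S ≥ 7) computed under H₀, where S ~ Binomial(9, 1/2).
That's C(9,7) + C(9,8) + C(9,9) over 2^9, i.e. (36 + 9 + 1)/512 = 46/512 = 23/256.

23/256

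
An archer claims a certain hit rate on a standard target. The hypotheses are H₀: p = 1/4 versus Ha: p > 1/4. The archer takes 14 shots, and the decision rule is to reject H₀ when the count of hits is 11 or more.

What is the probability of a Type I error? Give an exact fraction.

Under H₀, K ~ Binomial(14, 1/4), and α = P(K ≥ 11).
Adding the binomial terms for j = 11 through 14 with p = 1/4 yields 5345/134217728.

5345/134217728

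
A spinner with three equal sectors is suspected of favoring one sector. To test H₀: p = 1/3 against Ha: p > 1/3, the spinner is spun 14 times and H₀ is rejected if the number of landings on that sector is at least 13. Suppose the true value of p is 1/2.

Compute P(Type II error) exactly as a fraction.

16369/16384

A Type II error is failing to reject when Ha holds: with p = 1/2, β = P(S ≤ 12).
Equivalently, β = 1 − P(S ≥ 13) = 16369/16384.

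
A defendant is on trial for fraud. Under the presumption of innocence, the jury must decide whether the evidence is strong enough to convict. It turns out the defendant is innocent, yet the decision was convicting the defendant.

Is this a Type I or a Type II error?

Type I error

The null hypothesis here is that the defendant is innocent.
'Convicting the defendant' corresponds to rejecting H₀.
H₀ was rejected but H₀ is true — a Type I error (false positive).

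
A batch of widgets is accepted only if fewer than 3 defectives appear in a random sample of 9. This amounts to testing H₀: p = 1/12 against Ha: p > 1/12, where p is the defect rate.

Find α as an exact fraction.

668221/20155392

α = P(reject H₀ | H₀ true) = P(S ≥ 3 | p = 1/12), S ~ Binomial(9, 1/12).
Via the complement, α = 1 − Σ_{j=0}^{2} C(9,j)(1/12)^j(11/12)^{9-j} = 668221/20155392.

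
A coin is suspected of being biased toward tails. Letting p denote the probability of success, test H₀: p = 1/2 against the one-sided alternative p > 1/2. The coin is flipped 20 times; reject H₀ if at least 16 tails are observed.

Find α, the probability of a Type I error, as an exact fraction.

The Type I error probability is α = P(K ≥ 16) computed under H₀, where K ~ Binomial(20, 1/2).
That's C(20,16) + C(20,17) + C(20,18) + C(20,19) + C(20,20) over 2^20, i.e. (4845 + 1140 + 190 + 20 + 1)/1048576 = 6196/1048576 = 1549/262144.

1549/262144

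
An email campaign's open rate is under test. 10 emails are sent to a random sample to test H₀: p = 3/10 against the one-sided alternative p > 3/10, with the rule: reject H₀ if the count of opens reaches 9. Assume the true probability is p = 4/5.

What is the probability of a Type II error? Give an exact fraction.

6095609/9765625

Under the alternative p = 4/5, Y ~ Binomial(10, 4/5); β is the probability the test does not reject, P(Y < 9).
Adding the binomial probabilities P(Y=0)+…+P(Y=8) at p = 4/5 gives 6095609/9765625.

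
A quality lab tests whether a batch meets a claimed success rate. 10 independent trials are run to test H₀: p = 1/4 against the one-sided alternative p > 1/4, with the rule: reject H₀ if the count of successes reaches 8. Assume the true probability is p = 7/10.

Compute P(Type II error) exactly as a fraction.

A Type II error is failing to reject when Ha holds: with p = 7/10, β = P(K ≤ 7).
Equivalently, β = 1 − P(K ≥ 8) = 771521517/1250000000.

771521517/1250000000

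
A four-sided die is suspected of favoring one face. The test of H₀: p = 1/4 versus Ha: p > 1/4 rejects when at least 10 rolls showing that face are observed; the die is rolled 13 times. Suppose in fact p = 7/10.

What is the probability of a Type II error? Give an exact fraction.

579394354239/1000000000000

Under the alternative p = 7/10, K ~ Binomial(13, 7/10); β is the probability the test does not reject, P(K < 10).
Summing C(13,j)·(7/10)^j·(3/10)^{13-j} for j = 0..9 gives 579394354239/1000000000000.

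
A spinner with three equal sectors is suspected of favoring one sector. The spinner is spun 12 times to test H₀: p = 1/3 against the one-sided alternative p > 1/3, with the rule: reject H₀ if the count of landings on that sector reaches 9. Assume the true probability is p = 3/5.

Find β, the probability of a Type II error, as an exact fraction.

37825328/48828125

Under the alternative p = 3/5, Y ~ Binomial(12, 3/5); β is the probability the test does not reject, P(Y < 9).
Equivalently, β = 1 − P(Y ≥ 9) = 37825328/48828125.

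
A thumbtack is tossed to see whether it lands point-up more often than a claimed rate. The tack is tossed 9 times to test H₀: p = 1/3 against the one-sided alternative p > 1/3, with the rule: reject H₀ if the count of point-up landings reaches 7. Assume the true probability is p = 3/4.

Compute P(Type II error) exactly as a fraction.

13085/32768

β = P(fail to reject H₀ | Ha true) = P(S ≤ 6 | p = 3/4), S ~ Binomial(9, 3/4).
Summing C(9,j)·(3/4)^j·(1/4)^{9-j} for j = 0..6 gives 13085/32768.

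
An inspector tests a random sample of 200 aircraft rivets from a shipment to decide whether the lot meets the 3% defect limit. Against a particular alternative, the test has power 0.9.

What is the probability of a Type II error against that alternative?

Power = 1 − β, so β = 1 − 0.9 = 0.1.

0.1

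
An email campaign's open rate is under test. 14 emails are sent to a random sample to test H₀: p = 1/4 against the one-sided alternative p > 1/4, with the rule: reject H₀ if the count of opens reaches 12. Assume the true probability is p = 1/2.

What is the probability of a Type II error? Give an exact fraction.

8139/8192

A Type II error is failing to reject when Ha holds: with p = 1/2, β = P(Y ≤ 11).
Equivalently, β = 1 − P(Y ≥ 12) = 8139/8192.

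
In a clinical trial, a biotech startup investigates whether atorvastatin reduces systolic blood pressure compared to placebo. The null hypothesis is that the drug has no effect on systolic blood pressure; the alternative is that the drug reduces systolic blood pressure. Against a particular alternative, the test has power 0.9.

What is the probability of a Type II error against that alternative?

0.1

Power = 1 − β, so β = 1 − 0.9 = 0.1.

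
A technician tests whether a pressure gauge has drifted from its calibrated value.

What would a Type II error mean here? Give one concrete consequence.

With the conventional null hypothesis that the instrument is correctly calibrated:
A Type II error is failing to reject H₀ when H₀ is false.
Here that means leaving the instrument in service when actually the instrument has drifted out of calibration.

A Type II error would mean concluding that the instrument is correctly calibrated (or at least failing to establish that the instrument has drifted out of calibration) when in fact the instrument has drifted out of calibration. Consequence: an out-of-calibration instrument continues producing bad measurements.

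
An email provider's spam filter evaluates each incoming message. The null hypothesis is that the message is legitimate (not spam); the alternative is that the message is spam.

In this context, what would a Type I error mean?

A Type I error is rejecting H₀ when H₀ is true.
Here that means sending the message to the spam folder when actually the message is legitimate (not spam).

A Type I error would mean concluding that the message is spam when in fact the message is legitimate (not spam).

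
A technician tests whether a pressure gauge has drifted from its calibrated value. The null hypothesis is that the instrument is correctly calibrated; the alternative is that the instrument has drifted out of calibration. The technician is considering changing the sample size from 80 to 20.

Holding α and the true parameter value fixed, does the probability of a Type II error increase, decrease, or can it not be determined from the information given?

With less data the test statistic is noisier; under Ha, more outcomes land inside the acceptance region.

It increases.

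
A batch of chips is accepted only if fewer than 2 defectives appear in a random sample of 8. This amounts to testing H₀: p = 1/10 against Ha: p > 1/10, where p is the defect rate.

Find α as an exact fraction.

18689527/100000000

α = P(reject H₀ | H₀ true) = P(K ≥ 2 | p = 1/10), K ~ Binomial(8, 1/10).
α = 1 − P(K ≤ 1) = 1 − 81310473/100000000 = 18689527/100000000.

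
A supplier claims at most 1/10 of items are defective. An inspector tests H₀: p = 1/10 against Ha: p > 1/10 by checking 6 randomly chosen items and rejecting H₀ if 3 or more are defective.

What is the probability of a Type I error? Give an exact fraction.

Under H₀, Y ~ Binomial(6, 1/10); the Type I error rate is P(Y ≥ 3).
Via the complement, α = 1 − Σ_{j=0}^{2} C(6,j)(1/10)^j(9/10)^{6-j} = 317/20000.

317/20000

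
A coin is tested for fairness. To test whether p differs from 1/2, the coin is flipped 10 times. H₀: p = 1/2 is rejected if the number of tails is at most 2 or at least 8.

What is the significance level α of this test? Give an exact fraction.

α = P(X ≤ 2 or X ≥ 8 | p = 1/2), X ~ Binomial(10, 1/2).
Each tail has probability (1 + 10 + 45)/1024; doubling gives α = 112/1024 = 7/64.

7/64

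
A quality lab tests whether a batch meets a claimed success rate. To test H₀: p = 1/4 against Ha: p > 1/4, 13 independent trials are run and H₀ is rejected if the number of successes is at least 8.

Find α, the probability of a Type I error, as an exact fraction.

The Type I error probability is α = P(Y ≥ 8) computed under H₀, where Y ~ Binomial(13, 1/4).
P(Y ≥ 8) = Σ_{j=8}^{13} C(13,j)·(1/4)^j·(3/4)^{13-j} = 23695/4194304.

23695/4194304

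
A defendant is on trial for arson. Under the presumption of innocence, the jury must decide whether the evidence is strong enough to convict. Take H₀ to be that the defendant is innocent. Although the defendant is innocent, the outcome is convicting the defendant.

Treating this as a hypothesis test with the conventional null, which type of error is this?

'Convicting the defendant' corresponds to rejecting H₀.
H₀ was rejected but H₀ is true — a Type I error (false positive).

Type I error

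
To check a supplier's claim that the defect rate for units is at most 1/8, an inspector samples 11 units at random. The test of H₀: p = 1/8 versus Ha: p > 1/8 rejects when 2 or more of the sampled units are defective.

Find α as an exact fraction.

1752690055/4294967296

α = P(reject H₀ | H₀ true) = P(Y ≥ 2 | p = 1/8), Y ~ Binomial(11, 1/8).
Computing the lower-tail complement: 1 − 2542277241/4294967296 = 1752690055/4294967296.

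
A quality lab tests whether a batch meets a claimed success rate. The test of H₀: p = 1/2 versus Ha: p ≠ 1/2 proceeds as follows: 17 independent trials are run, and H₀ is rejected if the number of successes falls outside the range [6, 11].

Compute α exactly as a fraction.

4701/32768

Under H₀, Y ~ Binomial(17, 1/2); α is the probability of landing in either tail, P(Y ≤ 5) + P(Y ≥ 12).
Each tail has probability (1 + 17 + 136 + 680 + 2380 + 6188)/131072; doubling gives α = 18804/131072 = 4701/32768.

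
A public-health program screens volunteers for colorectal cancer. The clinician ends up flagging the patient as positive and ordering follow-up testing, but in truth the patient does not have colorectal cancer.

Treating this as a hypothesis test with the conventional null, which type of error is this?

Type I error

The null hypothesis here is that the patient does not have colorectal cancer.
'Flagging the patient as positive and ordering follow-up testing' corresponds to rejecting H₀.
H₀ was rejected but H₀ is true — a Type I error (false positive).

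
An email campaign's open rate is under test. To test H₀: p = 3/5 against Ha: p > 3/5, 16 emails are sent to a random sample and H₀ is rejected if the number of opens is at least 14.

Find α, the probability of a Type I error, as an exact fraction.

559607373/30517578125

α = P(reject H₀ | H₀ true) = P(Y ≥ 14 | p = 3/5), with Y ~ Binomial(16, 3/5).
Adding the binomial terms for j = 14 through 16 with p = 3/5 yields 559607373/30517578125.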